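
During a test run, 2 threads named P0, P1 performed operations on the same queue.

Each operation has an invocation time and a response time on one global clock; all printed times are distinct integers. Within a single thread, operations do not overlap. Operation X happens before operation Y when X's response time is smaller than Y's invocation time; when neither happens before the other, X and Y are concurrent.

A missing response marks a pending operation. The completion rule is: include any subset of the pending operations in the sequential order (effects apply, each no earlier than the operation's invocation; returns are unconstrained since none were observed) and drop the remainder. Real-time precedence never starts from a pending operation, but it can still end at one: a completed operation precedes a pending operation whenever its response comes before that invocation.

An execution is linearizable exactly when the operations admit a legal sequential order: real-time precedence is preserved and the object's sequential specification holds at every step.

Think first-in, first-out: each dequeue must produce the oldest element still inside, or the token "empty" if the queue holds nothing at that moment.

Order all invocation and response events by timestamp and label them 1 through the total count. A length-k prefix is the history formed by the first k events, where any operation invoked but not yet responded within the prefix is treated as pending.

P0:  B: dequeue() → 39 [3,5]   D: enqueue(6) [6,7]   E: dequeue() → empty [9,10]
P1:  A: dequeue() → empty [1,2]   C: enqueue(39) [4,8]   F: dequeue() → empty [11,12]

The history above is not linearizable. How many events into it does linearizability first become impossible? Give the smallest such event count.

10

one valid order for events 1..9 is A, C, B, D:
step 1: A dequeue() → empty — queue <>
step 2: C enqueue(39) — queue <39>
step 3: B dequeue() → 39 — queue <>
step 4: D enqueue(6) — queue <6>
include event 10 — E responding at 10 — and every candidate order breaks
one such order, A, B, C, D, E, breaks at step 2 where B dequeue() → 39 is illegal
one such order, A, B, D, C, E, breaks at step 2 where B dequeue() → 39 is illegal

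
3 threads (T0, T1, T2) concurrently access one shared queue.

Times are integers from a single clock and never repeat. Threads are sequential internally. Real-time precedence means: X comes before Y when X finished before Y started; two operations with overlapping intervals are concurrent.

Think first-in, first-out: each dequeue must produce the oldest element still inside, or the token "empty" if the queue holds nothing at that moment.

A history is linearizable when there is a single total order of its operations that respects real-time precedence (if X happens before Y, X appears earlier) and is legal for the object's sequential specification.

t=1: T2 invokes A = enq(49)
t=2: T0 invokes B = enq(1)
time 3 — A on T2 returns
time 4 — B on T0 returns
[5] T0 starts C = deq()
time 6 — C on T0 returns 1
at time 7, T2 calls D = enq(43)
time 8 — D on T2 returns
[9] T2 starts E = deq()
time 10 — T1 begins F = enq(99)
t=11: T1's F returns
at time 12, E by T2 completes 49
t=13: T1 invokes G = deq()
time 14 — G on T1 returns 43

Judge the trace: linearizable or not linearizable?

linearizable

witness order: B, A, C, D, E, F, G
after step 1 (B enq(1)): queue <1>
after step 2 (A enq(49)): queue <1,49>
after step 3 (C deq() → 1): queue <49>
after step 4 (D enq(43)): queue <49,43>
after step 5 (E deq() → 49): queue <43>
after step 6 (F enq(99)): queue <43,99>
after step 7 (G deq() → 43): queue <99>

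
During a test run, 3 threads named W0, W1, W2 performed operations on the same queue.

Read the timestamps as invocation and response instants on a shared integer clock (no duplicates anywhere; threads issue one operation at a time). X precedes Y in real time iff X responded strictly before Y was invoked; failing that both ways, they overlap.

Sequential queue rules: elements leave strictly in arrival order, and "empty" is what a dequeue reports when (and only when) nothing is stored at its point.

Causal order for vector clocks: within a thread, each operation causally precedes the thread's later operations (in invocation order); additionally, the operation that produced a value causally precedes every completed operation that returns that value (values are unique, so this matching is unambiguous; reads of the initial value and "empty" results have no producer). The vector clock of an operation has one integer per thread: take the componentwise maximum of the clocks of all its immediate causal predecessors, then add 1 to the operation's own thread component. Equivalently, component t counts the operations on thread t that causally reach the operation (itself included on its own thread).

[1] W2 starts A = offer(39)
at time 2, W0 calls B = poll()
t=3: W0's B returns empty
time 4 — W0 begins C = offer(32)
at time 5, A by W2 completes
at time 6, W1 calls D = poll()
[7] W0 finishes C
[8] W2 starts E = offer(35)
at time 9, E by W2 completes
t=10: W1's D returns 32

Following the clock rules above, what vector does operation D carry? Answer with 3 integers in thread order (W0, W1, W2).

(2, 1, 0)

A (invocation 1): nothing precedes it; W2's component alone gives (0, 0, 1)
B (invocation 2): nothing precedes it; W0's component alone gives (1, 0, 0)
invoked at 8, E merges VC(A)=(0, 0, 1) and bumps W2's slot → (0, 0, 2)
invoked at 4, C merges VC(B)=(1, 0, 0) and bumps W0's slot → (2, 0, 0)
invoked at 6, D merges VC(C)=(2, 0, 0) and bumps W1's slot → (2, 1, 0)
target: VC(D) = (2, 1, 0)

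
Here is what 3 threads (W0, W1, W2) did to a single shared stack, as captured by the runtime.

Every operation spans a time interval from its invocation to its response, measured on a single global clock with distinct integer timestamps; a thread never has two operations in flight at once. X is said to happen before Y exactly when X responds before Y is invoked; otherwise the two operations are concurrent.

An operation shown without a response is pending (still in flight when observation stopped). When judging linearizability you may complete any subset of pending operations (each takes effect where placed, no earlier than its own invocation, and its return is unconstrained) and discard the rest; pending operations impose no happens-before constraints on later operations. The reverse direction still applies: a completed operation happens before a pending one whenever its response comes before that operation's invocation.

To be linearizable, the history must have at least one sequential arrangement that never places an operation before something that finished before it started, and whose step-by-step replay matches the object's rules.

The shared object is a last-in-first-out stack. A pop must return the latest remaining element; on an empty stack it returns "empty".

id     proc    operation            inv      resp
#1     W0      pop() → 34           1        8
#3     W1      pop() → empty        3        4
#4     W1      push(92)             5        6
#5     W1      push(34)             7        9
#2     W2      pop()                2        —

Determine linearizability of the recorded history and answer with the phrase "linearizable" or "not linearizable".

linearizable

one valid linearization: #2, #3, #4, #5, #1
step 1: #2 pop() (pending, included) — stack <>
step 2: #3 pop() → empty — stack <>
step 3: #4 push(92) — stack <92>
step 4: #5 push(34) — stack <92,34>
step 5: #1 pop() → 34 — stack <92>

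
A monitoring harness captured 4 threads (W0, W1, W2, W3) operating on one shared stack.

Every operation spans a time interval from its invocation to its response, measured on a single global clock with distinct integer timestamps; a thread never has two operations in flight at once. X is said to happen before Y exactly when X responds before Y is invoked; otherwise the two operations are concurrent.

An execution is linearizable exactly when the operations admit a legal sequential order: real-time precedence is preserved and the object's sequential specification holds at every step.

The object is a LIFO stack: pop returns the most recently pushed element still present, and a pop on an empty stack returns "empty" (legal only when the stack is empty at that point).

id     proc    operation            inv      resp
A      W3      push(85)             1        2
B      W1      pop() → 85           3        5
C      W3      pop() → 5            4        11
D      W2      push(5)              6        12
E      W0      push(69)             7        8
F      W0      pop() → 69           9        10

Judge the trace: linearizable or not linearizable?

linearizable

a witness: A, B, D, C, E, F
1. A push(85), leaving stack <85>
2. B pop() → 85, leaving stack <>
3. D push(5), leaving stack <5>
4. C pop() → 5, leaving stack <>
5. E push(69), leaving stack <69>
6. F pop() → 69, leaving stack <>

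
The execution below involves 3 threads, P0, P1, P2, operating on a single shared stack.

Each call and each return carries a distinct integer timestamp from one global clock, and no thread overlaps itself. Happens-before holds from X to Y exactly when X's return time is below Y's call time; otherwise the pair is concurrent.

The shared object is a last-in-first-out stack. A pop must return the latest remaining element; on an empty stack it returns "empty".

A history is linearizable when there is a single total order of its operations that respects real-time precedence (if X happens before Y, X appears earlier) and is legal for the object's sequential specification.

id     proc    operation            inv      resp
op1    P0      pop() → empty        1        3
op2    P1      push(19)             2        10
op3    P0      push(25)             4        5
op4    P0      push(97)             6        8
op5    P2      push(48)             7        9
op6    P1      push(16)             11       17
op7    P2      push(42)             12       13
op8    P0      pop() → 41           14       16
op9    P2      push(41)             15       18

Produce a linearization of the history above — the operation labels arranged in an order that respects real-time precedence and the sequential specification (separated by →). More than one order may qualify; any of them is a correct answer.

1. op1 pop() → empty, leaving stack <>
2. op2 push(19), leaving stack <19>
3. op3 push(25), leaving stack <19,25>
4. op4 push(97), leaving stack <19,25,97>
5. op5 push(48), leaving stack <19,25,97,48>
6. op6 push(16), leaving stack <19,25,97,48,16>
7. op7 push(42), leaving stack <19,25,97,48,16,42>
8. op9 push(41), leaving stack <19,25,97,48,16,42,41>
9. op8 pop() → 41, leaving stack <19,25,97,48,16,42>

op1 → op2 → op3 → op4 → op5 → op6 → op7 → op9 → op8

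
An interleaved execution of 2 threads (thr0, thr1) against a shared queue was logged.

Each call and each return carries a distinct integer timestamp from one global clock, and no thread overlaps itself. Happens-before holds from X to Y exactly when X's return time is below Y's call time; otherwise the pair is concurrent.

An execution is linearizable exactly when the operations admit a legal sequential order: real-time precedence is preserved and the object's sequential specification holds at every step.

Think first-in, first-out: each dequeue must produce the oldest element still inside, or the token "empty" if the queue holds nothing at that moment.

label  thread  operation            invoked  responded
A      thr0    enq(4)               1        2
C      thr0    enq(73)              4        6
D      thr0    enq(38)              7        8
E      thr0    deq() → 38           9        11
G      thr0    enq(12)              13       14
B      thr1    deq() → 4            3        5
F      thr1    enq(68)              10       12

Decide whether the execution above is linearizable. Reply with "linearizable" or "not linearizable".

through event 10 a valid linearization exists; event 11 (E responding at time 11) ends that
no legal order exists: 2 real-time-consistent candidates over 5 completed queue operations, all rejected
every completion of the 1 pending operation (F) was checked; none linearizes
take A, B, C, D, E (pending dropped): step 5 already fails, because E deq() → 38 cannot occur there
take A, C, B, D, E (pending dropped): step 5 already fails, because E deq() → 38 cannot occur there

not linearizable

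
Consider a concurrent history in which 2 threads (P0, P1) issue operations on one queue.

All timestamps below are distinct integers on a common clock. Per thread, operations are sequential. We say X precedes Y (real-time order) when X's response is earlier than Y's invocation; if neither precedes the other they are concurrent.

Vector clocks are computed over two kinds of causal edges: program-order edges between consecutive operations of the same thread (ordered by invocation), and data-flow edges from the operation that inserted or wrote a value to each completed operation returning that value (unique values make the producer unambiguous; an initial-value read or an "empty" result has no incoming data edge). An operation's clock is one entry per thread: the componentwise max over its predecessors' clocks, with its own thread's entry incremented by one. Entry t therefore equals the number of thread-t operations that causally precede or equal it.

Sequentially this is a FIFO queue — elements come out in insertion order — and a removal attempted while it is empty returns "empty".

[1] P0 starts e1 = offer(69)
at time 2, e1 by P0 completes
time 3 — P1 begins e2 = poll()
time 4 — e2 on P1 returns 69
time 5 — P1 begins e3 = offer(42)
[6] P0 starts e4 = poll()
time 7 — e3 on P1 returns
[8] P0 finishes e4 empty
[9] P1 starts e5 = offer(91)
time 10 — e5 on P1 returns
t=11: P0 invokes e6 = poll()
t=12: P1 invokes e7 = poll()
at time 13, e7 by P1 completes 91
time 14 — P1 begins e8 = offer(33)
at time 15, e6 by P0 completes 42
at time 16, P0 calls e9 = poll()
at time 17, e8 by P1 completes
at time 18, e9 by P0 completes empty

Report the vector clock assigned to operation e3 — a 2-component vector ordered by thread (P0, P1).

(1, 2)

no predecessors for e1 (invoked 1): P0 increments from zero → (1, 0)
e2 (invocation 3): componentwise max over VC(e1)=(1, 0), +1 at P1, giving (1, 1)
e4 (invocation 6): componentwise max over VC(e1)=(1, 0), +1 at P0, giving (2, 0)
e3 (invocation 5): componentwise max over VC(e2)=(1, 1), +1 at P1, giving (1, 2)
e5 (invocation 9): componentwise max over VC(e3)=(1, 2), +1 at P1, giving (1, 3)
e7 (invocation 12): componentwise max over VC(e5)=(1, 3), +1 at P1, giving (1, 4)
e6 (invocation 11): componentwise max over VC(e3)=(1, 2), VC(e4)=(2, 0), +1 at P0, giving (3, 2)
e8 (invocation 14): componentwise max over VC(e7)=(1, 4), +1 at P1, giving (1, 5)
e9 (invocation 16): componentwise max over VC(e6)=(3, 2), +1 at P0, giving (4, 2)
target: VC(e3) = (1, 2)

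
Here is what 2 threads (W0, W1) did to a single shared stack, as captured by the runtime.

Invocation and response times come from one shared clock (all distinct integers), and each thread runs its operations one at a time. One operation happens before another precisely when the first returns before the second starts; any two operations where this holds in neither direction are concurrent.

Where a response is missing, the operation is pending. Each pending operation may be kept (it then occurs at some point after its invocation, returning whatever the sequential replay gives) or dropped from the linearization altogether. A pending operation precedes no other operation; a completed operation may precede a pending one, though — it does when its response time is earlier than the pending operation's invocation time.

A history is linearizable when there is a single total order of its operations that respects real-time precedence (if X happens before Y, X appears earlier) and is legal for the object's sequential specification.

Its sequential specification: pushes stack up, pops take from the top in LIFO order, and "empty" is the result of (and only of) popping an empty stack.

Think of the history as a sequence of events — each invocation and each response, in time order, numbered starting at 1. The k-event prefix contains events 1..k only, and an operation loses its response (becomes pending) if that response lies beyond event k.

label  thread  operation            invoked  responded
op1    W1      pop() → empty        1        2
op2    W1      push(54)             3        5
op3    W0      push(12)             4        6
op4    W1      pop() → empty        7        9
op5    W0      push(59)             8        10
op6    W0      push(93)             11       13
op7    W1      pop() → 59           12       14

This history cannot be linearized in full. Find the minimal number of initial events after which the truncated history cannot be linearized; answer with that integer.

events 1..8 are linearizable, e.g. via op1, op2, op3:
step 1: op1 pop() → empty — stack <>
step 2: op2 push(54) — stack <54>
step 3: op3 push(12) — stack <54,12>
at event 9 (op4's time-9 response) nothing linearizes any more
include/drop combinations of the 1 pending operation (op5) were all tried; none helps
for example op1, op2, op3, op4 (pending dropped) fails at step 4: op4 pop() → empty is not legal there
for example op1, op3, op2, op4 (pending dropped) fails at step 4: op4 pop() → empty is not legal there

9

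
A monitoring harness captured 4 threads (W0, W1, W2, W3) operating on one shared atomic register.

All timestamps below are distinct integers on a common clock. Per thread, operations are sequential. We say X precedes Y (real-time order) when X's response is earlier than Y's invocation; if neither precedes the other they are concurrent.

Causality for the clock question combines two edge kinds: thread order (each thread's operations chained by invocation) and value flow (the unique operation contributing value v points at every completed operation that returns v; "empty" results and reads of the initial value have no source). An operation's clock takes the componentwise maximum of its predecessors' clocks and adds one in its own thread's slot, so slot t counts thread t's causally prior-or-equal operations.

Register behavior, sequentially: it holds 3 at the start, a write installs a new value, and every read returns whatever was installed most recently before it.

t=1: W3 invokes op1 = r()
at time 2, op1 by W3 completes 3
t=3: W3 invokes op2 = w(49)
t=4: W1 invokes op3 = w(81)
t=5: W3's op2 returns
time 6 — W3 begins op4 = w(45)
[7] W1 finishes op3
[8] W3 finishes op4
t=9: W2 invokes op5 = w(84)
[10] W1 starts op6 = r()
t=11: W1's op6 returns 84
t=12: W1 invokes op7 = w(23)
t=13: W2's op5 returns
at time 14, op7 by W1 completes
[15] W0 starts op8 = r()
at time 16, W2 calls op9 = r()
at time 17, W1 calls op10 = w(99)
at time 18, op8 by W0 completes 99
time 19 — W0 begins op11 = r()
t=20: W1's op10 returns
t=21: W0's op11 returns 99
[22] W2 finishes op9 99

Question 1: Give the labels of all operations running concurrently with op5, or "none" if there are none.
Answer: op6, op7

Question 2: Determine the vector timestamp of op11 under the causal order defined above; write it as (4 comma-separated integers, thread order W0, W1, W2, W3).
Answer: (2, 4, 1, 0)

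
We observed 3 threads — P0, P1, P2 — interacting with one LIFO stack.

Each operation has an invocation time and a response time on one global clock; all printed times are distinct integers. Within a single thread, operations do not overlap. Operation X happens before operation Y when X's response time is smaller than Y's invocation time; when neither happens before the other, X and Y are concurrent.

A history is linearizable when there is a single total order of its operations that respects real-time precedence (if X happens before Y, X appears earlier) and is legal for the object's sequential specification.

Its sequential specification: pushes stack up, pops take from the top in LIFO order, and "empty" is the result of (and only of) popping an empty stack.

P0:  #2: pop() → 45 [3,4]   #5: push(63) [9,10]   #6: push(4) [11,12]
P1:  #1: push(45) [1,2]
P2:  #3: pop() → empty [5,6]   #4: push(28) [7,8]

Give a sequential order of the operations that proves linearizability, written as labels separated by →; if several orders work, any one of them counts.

step 1: #1 push(45) — stack <45>
step 2: #2 pop() → 45 — stack <>
step 3: #3 pop() → empty — stack <>
step 4: #4 push(28) — stack <28>
step 5: #5 push(63) — stack <28,63>
step 6: #6 push(4) — stack <28,63,4>

#1 → #2 → #3 → #4 → #5 → #6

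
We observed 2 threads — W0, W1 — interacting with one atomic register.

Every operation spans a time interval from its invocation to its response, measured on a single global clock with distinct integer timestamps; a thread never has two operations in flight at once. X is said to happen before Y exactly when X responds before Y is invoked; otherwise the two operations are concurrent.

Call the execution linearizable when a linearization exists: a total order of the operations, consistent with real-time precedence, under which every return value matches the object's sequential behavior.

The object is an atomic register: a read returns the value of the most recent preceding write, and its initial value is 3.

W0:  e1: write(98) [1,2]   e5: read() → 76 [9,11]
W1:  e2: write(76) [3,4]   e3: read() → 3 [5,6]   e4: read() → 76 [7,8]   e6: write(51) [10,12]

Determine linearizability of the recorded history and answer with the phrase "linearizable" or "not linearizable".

not linearizable

events 1..5 are fine; event 6 — the response of e3 at time 6 — makes the prefix non-linearizable
the completed operations (3 total) allow one real-time order; the atomic register replay rejects it
e.g. e1, e2, e3: illegal at step 3, since e3 read() → 3 cannot apply there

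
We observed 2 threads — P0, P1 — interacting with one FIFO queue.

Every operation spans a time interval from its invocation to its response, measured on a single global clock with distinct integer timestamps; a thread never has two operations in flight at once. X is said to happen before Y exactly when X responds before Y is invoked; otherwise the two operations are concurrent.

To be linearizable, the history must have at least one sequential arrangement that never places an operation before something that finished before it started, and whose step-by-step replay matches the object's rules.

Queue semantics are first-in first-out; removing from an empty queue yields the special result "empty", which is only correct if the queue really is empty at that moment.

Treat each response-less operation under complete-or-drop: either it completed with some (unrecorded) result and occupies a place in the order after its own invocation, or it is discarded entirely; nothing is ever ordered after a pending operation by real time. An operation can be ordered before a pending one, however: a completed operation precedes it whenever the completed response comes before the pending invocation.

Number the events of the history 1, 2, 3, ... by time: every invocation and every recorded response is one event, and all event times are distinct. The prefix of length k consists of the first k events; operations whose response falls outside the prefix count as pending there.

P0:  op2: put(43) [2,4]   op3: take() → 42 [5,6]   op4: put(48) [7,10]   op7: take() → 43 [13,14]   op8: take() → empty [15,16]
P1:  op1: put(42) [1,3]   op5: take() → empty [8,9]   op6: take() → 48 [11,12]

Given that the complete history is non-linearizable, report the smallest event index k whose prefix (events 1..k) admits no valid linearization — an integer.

events 1..8 are linearizable, e.g. via op1, op2, op3:
step 1: op1 put(42) — queue <42>
step 2: op2 put(43) — queue <42,43>
step 3: op3 take() → 42 — queue <43>
with event 9 included (op5 responding at time 9), all real-time-consistent orders fail
every completion of the 1 pending operation (op4) was checked; none linearizes
one such order, op1, op2, op3, op5 (pending dropped), breaks at step 4 where op5 take() → empty is illegal
one such order, op2, op1, op3, op5 (pending dropped), breaks at step 3 where op3 take() → 42 is illegal

9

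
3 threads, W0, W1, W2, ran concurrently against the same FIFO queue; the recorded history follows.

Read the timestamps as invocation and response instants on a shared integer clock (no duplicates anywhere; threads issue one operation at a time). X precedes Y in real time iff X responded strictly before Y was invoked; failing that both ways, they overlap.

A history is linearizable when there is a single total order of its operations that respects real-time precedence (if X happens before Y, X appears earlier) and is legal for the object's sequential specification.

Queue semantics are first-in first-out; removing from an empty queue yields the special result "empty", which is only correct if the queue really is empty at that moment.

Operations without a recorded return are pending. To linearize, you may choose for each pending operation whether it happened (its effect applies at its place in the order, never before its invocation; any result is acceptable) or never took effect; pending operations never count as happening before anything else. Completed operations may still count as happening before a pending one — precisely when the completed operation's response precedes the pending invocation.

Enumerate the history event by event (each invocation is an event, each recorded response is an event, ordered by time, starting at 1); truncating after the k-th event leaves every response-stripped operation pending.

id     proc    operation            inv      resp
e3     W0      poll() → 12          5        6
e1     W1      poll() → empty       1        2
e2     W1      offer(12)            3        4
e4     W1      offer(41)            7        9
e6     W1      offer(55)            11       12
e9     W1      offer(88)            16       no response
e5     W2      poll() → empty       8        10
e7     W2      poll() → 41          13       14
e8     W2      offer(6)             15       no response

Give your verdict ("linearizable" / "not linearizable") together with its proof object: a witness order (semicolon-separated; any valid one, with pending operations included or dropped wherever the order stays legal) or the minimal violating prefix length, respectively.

linearizable — witness: e1; e2; e3; e5; e4; e6; e7

after step 1 (e1 poll() → empty): queue <>
after step 2 (e2 offer(12)): queue <12>
after step 3 (e3 poll() → 12): queue <>
after step 4 (e5 poll() → empty): queue <>
after step 5 (e4 offer(41)): queue <41>
after step 6 (e6 offer(55)): queue <41,55>
after step 7 (e7 poll() → 41): queue <55>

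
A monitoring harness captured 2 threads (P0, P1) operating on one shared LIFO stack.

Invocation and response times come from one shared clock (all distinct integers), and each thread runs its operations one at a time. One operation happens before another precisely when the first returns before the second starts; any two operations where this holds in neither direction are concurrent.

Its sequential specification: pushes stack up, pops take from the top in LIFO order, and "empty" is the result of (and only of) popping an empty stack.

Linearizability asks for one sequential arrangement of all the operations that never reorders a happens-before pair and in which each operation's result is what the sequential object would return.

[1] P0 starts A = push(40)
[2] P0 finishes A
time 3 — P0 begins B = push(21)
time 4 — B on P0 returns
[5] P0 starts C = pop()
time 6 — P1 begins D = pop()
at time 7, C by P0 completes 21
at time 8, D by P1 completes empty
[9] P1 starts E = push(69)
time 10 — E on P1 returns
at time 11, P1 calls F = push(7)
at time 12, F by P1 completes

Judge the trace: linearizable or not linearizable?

already the first 8 events (up to D's response at time 8) admit no linearization; the first 7 still do
no legal order exists: 2 real-time-consistent candidates over 4 completed LIFO stack operations, all rejected
e.g. A, B, C, D: illegal at step 4, since D pop() → empty cannot apply there
e.g. A, B, D, C: illegal at step 3, since D pop() → empty cannot apply there

not linearizable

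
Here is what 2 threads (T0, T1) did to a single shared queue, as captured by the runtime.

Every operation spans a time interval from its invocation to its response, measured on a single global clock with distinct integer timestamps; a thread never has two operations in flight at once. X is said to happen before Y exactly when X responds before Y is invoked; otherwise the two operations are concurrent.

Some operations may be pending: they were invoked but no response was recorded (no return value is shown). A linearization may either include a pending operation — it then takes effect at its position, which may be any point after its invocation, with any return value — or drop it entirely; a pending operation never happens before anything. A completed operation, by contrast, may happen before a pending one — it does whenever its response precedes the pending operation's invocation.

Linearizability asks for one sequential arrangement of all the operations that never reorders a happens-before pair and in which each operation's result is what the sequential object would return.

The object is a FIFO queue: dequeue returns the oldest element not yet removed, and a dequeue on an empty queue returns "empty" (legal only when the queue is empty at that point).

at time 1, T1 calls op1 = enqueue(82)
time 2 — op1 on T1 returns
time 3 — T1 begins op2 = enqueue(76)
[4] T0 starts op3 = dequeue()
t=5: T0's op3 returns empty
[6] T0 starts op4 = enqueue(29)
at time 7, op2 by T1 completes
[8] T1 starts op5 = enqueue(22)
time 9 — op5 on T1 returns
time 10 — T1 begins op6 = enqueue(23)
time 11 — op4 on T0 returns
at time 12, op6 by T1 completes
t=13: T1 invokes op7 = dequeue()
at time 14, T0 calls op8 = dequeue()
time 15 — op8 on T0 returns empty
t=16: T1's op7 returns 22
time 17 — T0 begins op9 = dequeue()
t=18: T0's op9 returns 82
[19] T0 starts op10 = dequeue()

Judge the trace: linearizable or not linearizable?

not linearizable

the violation lands at event 5, op3's response at time 5: events 1..4 linearize, events 1..5 do not
the completed operations (2 total) allow one real-time order; the queue replay rejects it
no completion choice of the 1 pending operation (op2) rescues it — every subset was tried
for example op1, op3 (pending dropped) fails at step 2: op3 dequeue() → empty is not legal there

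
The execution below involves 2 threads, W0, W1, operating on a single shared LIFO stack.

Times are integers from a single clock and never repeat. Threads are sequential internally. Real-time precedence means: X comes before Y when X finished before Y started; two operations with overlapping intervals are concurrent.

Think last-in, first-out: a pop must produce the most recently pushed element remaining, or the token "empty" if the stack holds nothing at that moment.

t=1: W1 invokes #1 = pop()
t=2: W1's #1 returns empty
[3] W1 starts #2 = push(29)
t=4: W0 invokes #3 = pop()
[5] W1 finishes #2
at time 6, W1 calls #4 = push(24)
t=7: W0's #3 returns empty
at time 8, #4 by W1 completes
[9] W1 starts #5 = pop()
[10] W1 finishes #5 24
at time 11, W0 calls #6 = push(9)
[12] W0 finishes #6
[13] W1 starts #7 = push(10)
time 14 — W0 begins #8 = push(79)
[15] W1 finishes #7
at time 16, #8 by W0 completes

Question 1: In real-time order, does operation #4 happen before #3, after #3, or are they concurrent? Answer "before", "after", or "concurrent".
concurrent

#4 spans [6,8], #3 spans [4,7]
the intervals overlap in both directions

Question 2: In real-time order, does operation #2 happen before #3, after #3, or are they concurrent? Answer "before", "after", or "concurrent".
concurrent

#2 spans [3,5], #3 spans [4,7]
the intervals overlap in both directions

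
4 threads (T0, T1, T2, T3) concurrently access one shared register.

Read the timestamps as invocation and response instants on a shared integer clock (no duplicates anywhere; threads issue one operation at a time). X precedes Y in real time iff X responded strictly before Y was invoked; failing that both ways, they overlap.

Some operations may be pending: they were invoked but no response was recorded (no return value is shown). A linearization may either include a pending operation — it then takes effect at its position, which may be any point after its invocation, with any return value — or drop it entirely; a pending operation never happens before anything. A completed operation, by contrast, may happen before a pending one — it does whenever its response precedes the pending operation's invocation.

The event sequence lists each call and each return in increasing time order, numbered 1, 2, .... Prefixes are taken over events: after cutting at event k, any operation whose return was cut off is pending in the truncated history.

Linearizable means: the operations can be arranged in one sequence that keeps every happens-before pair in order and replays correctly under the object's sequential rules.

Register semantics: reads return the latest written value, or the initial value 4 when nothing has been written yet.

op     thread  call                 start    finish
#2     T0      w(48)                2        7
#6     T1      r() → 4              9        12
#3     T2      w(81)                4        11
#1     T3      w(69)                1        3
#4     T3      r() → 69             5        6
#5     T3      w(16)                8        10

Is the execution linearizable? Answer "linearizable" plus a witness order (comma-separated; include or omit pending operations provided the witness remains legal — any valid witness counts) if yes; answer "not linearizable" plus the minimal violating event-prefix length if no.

events 1..11 are fine; event 12 — the response of #6 at time 12 — makes the prefix non-linearizable
checked exhaustively: 28 real-time-consistent orders of 6 completed operations, zero legal register replays
for example #1, #2, #3, #4, #5, #6 fails at step 4: #4 r() → 69 is not legal there
for example #1, #2, #3, #4, #6, #5 fails at step 4: #4 r() → 69 is not legal there

not linearizable — minimal violating prefix: 12 events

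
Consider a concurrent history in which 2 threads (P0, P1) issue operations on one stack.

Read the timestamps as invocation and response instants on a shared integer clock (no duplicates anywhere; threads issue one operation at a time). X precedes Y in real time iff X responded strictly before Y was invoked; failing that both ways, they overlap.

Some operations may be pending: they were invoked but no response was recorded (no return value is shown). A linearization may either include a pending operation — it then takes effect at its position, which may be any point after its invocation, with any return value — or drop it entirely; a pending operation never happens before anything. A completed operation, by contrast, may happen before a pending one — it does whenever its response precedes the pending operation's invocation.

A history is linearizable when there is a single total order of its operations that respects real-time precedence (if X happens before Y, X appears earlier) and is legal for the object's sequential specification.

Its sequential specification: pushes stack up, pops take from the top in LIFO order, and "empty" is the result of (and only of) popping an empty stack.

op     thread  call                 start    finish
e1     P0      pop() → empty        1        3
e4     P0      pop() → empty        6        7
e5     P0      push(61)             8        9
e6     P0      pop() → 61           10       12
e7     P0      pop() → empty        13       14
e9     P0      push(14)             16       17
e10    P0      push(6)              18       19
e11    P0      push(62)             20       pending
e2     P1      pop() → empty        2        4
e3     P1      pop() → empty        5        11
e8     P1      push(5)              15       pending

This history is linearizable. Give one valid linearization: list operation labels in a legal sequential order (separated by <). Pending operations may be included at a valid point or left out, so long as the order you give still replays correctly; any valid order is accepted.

e1 < e2 < e3 < e4 < e5 < e6 < e7 < e8 < e9 < e10

after step 1 (e1 pop() → empty): stack <>
after step 2 (e2 pop() → empty): stack <>
after step 3 (e3 pop() → empty): stack <>
after step 4 (e4 pop() → empty): stack <>
after step 5 (e5 push(61)): stack <61>
after step 6 (e6 pop() → 61): stack <>
after step 7 (e7 pop() → empty): stack <>
after step 8 (e8 push(5) (pending, included)): stack <5>
after step 9 (e9 push(14)): stack <5,14>
after step 10 (e10 push(6)): stack <5,14,6>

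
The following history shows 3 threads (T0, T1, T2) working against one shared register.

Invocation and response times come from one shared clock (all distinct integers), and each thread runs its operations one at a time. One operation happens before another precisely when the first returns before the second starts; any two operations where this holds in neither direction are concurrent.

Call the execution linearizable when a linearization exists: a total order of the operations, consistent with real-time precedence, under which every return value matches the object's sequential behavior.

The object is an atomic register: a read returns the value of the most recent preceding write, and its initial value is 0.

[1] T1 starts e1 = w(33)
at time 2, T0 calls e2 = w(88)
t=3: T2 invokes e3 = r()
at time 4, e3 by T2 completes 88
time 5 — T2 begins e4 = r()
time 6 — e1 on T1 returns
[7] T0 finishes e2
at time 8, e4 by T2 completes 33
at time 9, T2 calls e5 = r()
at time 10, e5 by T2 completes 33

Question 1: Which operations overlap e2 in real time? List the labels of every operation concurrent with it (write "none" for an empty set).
overlap test against e2 [2,7]: concurrent iff the interval meets 2..7
e1 [1,6]: concurrent
e3 [3,4]: concurrent
e4 [5,8]: concurrent
e5 [9,10]: after

e1, e3, e4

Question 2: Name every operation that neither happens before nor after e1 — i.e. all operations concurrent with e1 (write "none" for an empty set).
e1 spans [1,6]; an op avoiding the whole window 1..6 is ordered, any other is concurrent
e2 [2,7]: concurrent
e3 [3,4]: concurrent
e4 [5,8]: concurrent
e5 [9,10]: after

e2, e3, e4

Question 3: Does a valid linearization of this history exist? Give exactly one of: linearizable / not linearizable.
a witness: e2, e3, e1, e4, e5
1. e2 w(88), leaving value 88
2. e3 r() → 88, leaving value 88
3. e1 w(33), leaving value 33
4. e4 r() → 33, leaving value 33
5. e5 r() → 33, leaving value 33

linearizable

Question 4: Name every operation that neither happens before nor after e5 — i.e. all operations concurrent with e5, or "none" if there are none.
e5 spans [9,10]: anything still running between times 9 and 10 counts as concurrent
e1 [1,6]: before
e2 [2,7]: before
e3 [3,4]: before
e4 [5,8]: before

none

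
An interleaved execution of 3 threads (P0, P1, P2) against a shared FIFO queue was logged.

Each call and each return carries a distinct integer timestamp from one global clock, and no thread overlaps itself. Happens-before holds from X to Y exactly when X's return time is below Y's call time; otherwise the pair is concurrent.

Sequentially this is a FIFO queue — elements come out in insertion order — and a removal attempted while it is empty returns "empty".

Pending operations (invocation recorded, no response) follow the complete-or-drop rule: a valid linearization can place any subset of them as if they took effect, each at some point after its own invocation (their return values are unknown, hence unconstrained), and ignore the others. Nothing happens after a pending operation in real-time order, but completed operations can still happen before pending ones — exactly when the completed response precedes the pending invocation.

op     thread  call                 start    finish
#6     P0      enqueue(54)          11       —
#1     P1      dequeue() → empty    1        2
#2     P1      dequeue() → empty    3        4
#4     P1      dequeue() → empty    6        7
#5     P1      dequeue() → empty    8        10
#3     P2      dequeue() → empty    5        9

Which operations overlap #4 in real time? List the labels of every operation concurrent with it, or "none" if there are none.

#3

concurrent with #4 ([6,7]): every op whose interval crosses 6..7
#1 [1,2]: before
#2 [3,4]: before
#3 [5,9]: concurrent
#5 [8,10]: after
#6 [11,…): after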